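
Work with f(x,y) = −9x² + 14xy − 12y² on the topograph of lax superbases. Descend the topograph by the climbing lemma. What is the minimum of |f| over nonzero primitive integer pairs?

translate: b→4 (≡-14 mod 18), so (9,-14,12)→(9,4,7)
flip: (9,4,7)→(7,-4,9)
reduced (well bottom): (7,-4,9) with a≤c, −a<b≤a
well minimum |f| = |-7| = 7 (negative-definite)

7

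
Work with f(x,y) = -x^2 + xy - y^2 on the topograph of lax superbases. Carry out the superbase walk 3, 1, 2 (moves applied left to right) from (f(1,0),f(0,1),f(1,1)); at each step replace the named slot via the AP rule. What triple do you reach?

start (-1,-1,-1) = (f(1,0),f(0,1),f(1,1))
replace slot 3: 2·((-1)+(-1)) − (-1) = -3 → (-1,-1,-3)
replace slot 1: 2·((-1)+(-3)) − (-1) = -7 → (-7,-1,-3)
replace slot 2: 2·((-7)+(-3)) − (-1) = -19 → (-7,-19,-3)

-7,-19,-3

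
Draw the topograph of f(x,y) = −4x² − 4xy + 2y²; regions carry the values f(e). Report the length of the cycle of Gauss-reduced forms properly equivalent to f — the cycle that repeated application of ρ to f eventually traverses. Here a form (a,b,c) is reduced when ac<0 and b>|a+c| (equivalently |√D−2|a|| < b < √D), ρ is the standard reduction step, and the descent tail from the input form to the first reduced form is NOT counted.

D = 48, ⌊√D⌋ = 6
descent: ρ → (2,4,-4)  [lands on river]
river: ρ → (-4,4,2)
ρ-cycle length = 2 (tail of 1 descent step not counted)

2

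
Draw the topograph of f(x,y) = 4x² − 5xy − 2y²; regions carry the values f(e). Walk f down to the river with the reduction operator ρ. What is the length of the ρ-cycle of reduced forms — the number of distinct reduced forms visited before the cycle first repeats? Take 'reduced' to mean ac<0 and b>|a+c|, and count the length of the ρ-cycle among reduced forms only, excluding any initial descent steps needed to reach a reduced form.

D = 57, ⌊√D⌋ = 7
descent: ρ → (-2,5,4)  [lands on river]
river: ρ → (4,3,-3)
river: ρ → (-3,3,4)
river: ρ → (4,5,-2)
river: ρ → (-2,7,1)
river: ρ → (1,7,-2)
ρ-cycle length = 6 (tail of 1 descent step not counted)

6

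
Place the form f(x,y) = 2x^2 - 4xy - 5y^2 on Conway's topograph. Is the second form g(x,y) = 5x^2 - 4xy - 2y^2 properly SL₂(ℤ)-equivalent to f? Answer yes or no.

D₁ = 56, D₂ = 56
river cycle of f (length 4): (-5, 4, 2), (2, 4, -5), (-5, 6, 1), (1, 6, -5)
river cycle of g (length 4): (-2, 4, 5), (5, 6, -1), (-1, 6, 5), (5, 4, -2)
cycles differ ⇒ inequivalent

no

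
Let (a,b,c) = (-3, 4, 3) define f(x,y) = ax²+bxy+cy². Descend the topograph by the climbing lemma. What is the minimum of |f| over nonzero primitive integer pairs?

river: ρ → (3,2,-4)
river: ρ → (-4,6,1)
river: ρ → (1,6,-4)
river: ρ → (-4,2,3)
river: ρ → (3,4,-3)
river: ρ → (-3,2,4)
river: ρ → (4,6,-1)
river: ρ → (-1,6,4)
river: ρ → (4,2,-3)
river: ρ → (-3,4,3)
closes: descent 0, river 10
min |a| on river = 1

1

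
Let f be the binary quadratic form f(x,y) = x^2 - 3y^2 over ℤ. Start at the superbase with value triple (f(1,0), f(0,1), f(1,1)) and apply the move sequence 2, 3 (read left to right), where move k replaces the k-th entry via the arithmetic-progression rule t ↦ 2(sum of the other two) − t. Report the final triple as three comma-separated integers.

start (1,-3,-2) = (f(1,0),f(0,1),f(1,1))
replace slot 2: 2·(1+(-2)) − (-3) = 1 → (1,1,-2)
replace slot 3: 2·(1+1) − (-2) = 6 → (1,1,6)

1,1,6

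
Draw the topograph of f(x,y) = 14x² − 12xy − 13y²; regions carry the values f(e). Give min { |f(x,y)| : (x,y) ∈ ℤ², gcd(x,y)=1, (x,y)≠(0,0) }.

descent: ρ → (-13,12,14)  [lands on river]
river: ρ → (14,16,-11)
river: ρ → (-11,28,2)
river: ρ → (2,28,-11)
river: ρ → (-11,16,14)
river: ρ → (14,12,-13)
river: ρ → (-13,14,13)
river: ρ → (13,12,-14)
river: ρ → (-14,16,11)
river: ρ → (11,28,-2)
river: ρ → (-2,28,11)
river: ρ → (11,16,-14)
river: ρ → (-14,12,13)
river: ρ → (13,14,-13)
closes: descent 1, river 14
min |a| on river = 2

2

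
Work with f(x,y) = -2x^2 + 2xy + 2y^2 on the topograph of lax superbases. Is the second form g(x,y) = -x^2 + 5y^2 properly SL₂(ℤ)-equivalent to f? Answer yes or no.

D₁ = 20, D₂ = 20
river cycle of f (length 2): (2, 2, -2), (-2, 2, 2)
river cycle of g (length 2): (-1, 4, 1), (1, 4, -1)
cycles differ ⇒ inequivalent

no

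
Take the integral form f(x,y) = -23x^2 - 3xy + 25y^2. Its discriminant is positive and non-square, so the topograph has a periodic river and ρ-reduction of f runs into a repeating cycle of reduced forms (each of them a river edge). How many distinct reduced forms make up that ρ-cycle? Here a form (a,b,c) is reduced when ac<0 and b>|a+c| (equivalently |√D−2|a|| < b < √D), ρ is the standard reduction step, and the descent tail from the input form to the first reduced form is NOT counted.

D = 2309, ⌊√D⌋ = 48
descent: ρ → (25,3,-23)  [lands on river]
river: ρ → (-23,43,5)
river: ρ → (5,47,-5)
river: ρ → (-5,43,23)
river: ρ → (23,3,-25)
river: ρ → (-25,47,1)
river: ρ → (1,47,-25)
river: ρ → (-25,3,23)
river: ρ → (23,43,-5)
river: ρ → (-5,47,5)
river: ρ → (5,43,-23)
river: ρ → (-23,3,25)
river: ρ → (25,47,-1)
river: ρ → (-1,47,25)
ρ-cycle length = 14 (tail of 1 descent step not counted)

14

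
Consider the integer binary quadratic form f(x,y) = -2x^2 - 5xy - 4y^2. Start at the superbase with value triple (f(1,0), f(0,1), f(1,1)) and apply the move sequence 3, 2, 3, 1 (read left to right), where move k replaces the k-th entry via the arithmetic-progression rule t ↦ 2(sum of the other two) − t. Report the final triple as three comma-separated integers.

start (-2,-4,-11) = (f(1,0),f(0,1),f(1,1))
replace slot 3: 2·((-2)+(-4)) − (-11) = -1 → (-2,-4,-1)
replace slot 2: 2·((-2)+(-1)) − (-4) = -2 → (-2,-2,-1)
replace slot 3: 2·((-2)+(-2)) − (-1) = -7 → (-2,-2,-7)
replace slot 1: 2·((-2)+(-7)) − (-2) = -16 → (-16,-2,-7)

-16,-2,-7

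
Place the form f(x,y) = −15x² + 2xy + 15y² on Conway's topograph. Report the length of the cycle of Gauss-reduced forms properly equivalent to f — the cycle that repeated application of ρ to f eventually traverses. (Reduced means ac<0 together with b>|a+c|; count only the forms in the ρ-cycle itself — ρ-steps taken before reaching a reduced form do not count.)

D = 904, ⌊√D⌋ = 30
river: ρ → (15,28,-2)
river: ρ → (-2,28,15)
river: ρ → (15,2,-15)
river: ρ → (-15,28,2)
river: ρ → (2,28,-15)
river: ρ → (-15,2,15)
ρ-cycle length = 6 (tail of 0 descent steps not counted)

6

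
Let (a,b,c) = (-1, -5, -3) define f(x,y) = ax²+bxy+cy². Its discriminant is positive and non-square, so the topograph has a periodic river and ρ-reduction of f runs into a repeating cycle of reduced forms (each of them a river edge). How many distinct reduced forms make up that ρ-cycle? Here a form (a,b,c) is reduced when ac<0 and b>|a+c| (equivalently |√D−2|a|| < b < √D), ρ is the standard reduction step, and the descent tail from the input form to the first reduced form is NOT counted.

D = 13, ⌊√D⌋ = 3
descent: ρ → (-3,-1,1)
descent: ρ → (1,3,-1)  [lands on river]
river: ρ → (-1,3,1)
ρ-cycle length = 2 (tail of 2 descent steps not counted)

2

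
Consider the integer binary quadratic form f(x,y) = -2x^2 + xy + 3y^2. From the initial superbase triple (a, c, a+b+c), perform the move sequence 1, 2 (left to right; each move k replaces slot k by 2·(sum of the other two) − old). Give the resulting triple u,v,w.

start (-2,3,2) = (f(1,0),f(0,1),f(1,1))
replace slot 1: 2·(3+2) − (-2) = 12 → (12,3,2)
replace slot 2: 2·(12+2) − 3 = 25 → (12,25,2)

12,25,2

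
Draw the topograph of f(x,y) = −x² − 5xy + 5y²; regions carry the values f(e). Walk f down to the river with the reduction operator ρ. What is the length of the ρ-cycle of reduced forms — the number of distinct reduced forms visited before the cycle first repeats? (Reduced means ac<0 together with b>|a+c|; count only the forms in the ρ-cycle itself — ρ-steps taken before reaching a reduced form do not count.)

D = 45, ⌊√D⌋ = 6
descent: ρ → (5,5,-1)  [lands on river]
river: ρ → (-1,5,5)
ρ-cycle length = 2 (tail of 1 descent step not counted)

2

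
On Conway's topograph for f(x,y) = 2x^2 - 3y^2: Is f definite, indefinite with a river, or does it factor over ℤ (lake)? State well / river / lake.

D = b²−4ac = 0² − 4·2·(-3) = 24
D > 0 non-square ⇒ indefinite ⇒ periodic river

river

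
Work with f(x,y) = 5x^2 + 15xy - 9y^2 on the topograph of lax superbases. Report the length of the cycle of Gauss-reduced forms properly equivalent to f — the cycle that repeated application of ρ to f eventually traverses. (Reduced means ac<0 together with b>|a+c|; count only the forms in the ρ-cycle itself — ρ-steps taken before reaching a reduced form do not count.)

D = 405, ⌊√D⌋ = 20
river: ρ → (-9,3,11)
river: ρ → (11,19,-1)
river: ρ → (-1,19,11)
river: ρ → (11,3,-9)
river: ρ → (-9,15,5)
river: ρ → (5,15,-9)
ρ-cycle length = 6 (tail of 0 descent steps not counted)

6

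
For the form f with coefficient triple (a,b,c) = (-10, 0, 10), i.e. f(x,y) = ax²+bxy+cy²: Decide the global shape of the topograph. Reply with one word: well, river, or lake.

D = b²−4ac = 0² − 4·(-10)·10 = 400
D = 20² is a perfect square ⇒ form factors over ℤ ⇒ lakes

lake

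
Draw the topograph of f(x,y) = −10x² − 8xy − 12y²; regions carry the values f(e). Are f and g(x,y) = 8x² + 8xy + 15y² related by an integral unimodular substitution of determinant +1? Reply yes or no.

D₁ = -416, D₂ = -416
f is negative-definite; reduce −f:
−f: reduced (well bottom): (10,8,12) with a≤c, −a<b≤a
flip sign back: reduced form of f is (-10,-8,-12)
g: reduced (well bottom): (8,8,15) with a≤c, −a<b≤a
reduced forms (-10, -8, -12) vs (8, 8, 15) ⇒ inequivalent

no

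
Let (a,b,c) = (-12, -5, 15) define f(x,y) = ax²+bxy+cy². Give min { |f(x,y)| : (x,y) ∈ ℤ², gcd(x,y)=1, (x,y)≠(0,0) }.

descent: ρ → (15,5,-12)  [lands on river]
river: ρ → (-12,19,8)
river: ρ → (8,13,-18)
river: ρ → (-18,23,3)
river: ρ → (3,25,-10)
river: ρ → (-10,15,13)
river: ρ → (13,11,-12)
river: ρ → (-12,13,12)
river: ρ → (12,11,-13)
river: ρ → (-13,15,10)
river: ρ → (10,25,-3)
river: ρ → (-3,23,18)
river: ρ → (18,13,-8)
river: ρ → (-8,19,12)
river: ρ → (12,5,-15)
river: ρ → (-15,25,2)
river: ρ → (2,27,-2)
river: ρ → (-2,25,15)
closes: descent 1, river 18
min |a| on river = 2

2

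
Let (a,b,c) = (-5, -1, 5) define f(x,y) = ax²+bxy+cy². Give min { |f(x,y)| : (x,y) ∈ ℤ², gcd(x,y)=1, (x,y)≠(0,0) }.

descent: ρ → (5,1,-5)  [lands on river]
river: ρ → (-5,9,1)
river: ρ → (1,9,-5)
river: ρ → (-5,1,5)
river: ρ → (5,9,-1)
river: ρ → (-1,9,5)
closes: descent 1, river 6
min |a| on river = 1

1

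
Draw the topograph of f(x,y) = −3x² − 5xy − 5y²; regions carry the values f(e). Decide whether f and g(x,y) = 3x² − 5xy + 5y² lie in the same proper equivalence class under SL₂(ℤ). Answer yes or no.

D₁ = -35, D₂ = -35
f is negative-definite; reduce −f:
−f: translate: b→-1 (≡5 mod 6), so (3,5,5)→(3,-1,3)
−f: flip: (3,-1,3)→(3,1,3)
−f: reduced (well bottom): (3,1,3) with a≤c, −a<b≤a
flip sign back: reduced form of f is (-3,-1,-3)
g: translate: b→1 (≡-5 mod 6), so (3,-5,5)→(3,1,3)
g: reduced (well bottom): (3,1,3) with a≤c, −a<b≤a
reduced forms (-3, -1, -3) vs (3, 1, 3) ⇒ inequivalent

no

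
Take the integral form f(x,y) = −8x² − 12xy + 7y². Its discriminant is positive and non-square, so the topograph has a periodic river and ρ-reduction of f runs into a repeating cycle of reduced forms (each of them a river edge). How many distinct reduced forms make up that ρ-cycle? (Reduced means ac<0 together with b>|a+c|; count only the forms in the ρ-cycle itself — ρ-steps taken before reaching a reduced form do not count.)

D = 368, ⌊√D⌋ = 19
descent: ρ → (7,12,-8)  [lands on river]
river: ρ → (-8,4,11)
river: ρ → (11,18,-1)
river: ρ → (-1,18,11)
river: ρ → (11,4,-8)
river: ρ → (-8,12,7)
river: ρ → (7,16,-4)
river: ρ → (-4,16,7)
ρ-cycle length = 8 (tail of 1 descent step not counted)

8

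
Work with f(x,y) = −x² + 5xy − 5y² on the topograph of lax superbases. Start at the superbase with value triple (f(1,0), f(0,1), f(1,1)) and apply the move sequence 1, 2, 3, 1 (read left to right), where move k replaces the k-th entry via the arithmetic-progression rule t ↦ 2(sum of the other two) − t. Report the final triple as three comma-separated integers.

start (-1,-5,-1) = (f(1,0),f(0,1),f(1,1))
replace slot 1: 2·((-5)+(-1)) − (-1) = -11 → (-11,-5,-1)
replace slot 2: 2·((-11)+(-1)) − (-5) = -19 → (-11,-19,-1)
replace slot 3: 2·((-11)+(-19)) − (-1) = -59 → (-11,-19,-59)
replace slot 1: 2·((-19)+(-59)) − (-11) = -145 → (-145,-19,-59)

-145,-19,-59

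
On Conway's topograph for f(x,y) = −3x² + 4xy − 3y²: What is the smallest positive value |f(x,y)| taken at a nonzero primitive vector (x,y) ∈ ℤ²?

translate: b→2 (≡-4 mod 6), so (3,-4,3)→(3,2,2)
flip: (3,2,2)→(2,-2,3)
translate: b→2 (≡-2 mod 4), so (2,-2,3)→(2,2,3)
reduced (well bottom): (2,2,3) with a≤c, −a<b≤a
well minimum |f| = |-2| = 2 (negative-definite)

2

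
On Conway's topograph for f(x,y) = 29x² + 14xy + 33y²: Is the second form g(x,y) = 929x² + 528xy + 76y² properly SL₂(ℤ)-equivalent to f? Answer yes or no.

D₁ = -3632, D₂ = -3632
f: reduced (well bottom): (29,14,33) with a≤c, −a<b≤a
g: flip: (929,528,76)→(76,-528,929)
g: translate: b→-72 (≡-528 mod 152), so (76,-528,929)→(76,-72,29)
g: flip: (76,-72,29)→(29,72,76)
g: translate: b→14 (≡72 mod 58), so (29,72,76)→(29,14,33)
g: reduced (well bottom): (29,14,33) with a≤c, −a<b≤a
reduced forms (29, 14, 33) vs (29, 14, 33) ⇒ equivalent

yes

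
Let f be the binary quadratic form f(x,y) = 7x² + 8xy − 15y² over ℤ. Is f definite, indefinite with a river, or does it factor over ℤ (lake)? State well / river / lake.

D = b²−4ac = 8² − 4·7·(-15) = 484
D = 22² is a perfect square ⇒ form factors over ℤ ⇒ lakes

lake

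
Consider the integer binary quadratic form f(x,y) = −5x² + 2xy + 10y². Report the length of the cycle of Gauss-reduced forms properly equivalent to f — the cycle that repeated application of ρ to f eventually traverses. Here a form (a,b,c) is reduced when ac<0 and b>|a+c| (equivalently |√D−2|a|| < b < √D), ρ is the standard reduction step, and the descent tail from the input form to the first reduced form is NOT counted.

D = 204, ⌊√D⌋ = 14
descent: ρ → (10,-2,-5)
descent: ρ → (-5,12,3)  [lands on river]
river: ρ → (3,12,-5)
river: ρ → (-5,8,7)
river: ρ → (7,6,-6)
river: ρ → (-6,6,7)
river: ρ → (7,8,-5)
ρ-cycle length = 6 (tail of 2 descent steps not counted)

6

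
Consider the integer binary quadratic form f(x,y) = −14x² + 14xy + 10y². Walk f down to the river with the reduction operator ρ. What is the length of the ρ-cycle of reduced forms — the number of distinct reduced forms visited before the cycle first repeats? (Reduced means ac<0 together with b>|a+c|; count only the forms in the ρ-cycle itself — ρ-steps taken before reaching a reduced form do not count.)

D = 756, ⌊√D⌋ = 27
river: ρ → (10,26,-2)
river: ρ → (-2,26,10)
river: ρ → (10,14,-14)
river: ρ → (-14,14,10)
ρ-cycle length = 4 (tail of 0 descent steps not counted)

4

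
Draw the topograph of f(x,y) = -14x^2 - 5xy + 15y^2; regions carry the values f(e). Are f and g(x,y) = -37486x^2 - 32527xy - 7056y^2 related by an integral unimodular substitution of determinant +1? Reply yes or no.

D₁ = 865, D₂ = 865
river cycle of f (length 42): (15, 5, -14), (-14, 23, 6), (6, 25, -10), (-10, 15, 16), (16, 17, -9), (-9, 19, 14), (14, 9, -14), (-14, 19, 9), (9, 17, -16), (-16, 15, 10), … (32 more)
river cycle of g (length 42): (-4, 25, 15), (15, 5, -14), (-14, 23, 6), (6, 25, -10), (-10, 15, 16), (16, 17, -9), (-9, 19, 14), (14, 9, -14), (-14, 19, 9), (9, 17, -16), … (32 more)
cycles coincide ⇒ equivalent

yes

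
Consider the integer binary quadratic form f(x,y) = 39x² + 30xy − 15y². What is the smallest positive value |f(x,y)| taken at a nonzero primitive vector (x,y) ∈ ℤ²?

river: ρ → (-15,30,39)
river: ρ → (39,48,-6)
river: ρ → (-6,48,39)
river: ρ → (39,30,-15)
closes: descent 0, river 4
min |a| on river = 6

6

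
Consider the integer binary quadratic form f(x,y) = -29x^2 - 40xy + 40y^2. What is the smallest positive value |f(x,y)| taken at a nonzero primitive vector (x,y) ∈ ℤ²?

descent: ρ → (40,40,-29)  [lands on river]
river: ρ → (-29,76,4)
river: ρ → (4,76,-29)
river: ρ → (-29,40,40)
closes: descent 1, river 4
min |a| on river = 4

4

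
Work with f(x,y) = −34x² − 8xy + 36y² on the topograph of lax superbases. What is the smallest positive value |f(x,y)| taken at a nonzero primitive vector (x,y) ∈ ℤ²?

descent: ρ → (36,8,-34)  [lands on river]
river: ρ → (-34,60,10)
river: ρ → (10,60,-34)
river: ρ → (-34,8,36)
river: ρ → (36,64,-6)
river: ρ → (-6,68,14)
river: ρ → (14,44,-54)
river: ρ → (-54,64,4)
river: ρ → (4,64,-54)
river: ρ → (-54,44,14)
river: ρ → (14,68,-6)
river: ρ → (-6,64,36)
closes: descent 1, river 12
min |a| on river = 4

4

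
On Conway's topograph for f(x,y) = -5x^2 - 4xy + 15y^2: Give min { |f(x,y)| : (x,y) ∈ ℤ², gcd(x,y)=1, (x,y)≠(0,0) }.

descent: ρ → (15,4,-5)
descent: ρ → (-5,16,3)  [lands on river]
river: ρ → (3,14,-10)
river: ρ → (-10,6,7)
river: ρ → (7,8,-9)
river: ρ → (-9,10,6)
river: ρ → (6,14,-5)
closes: descent 2, river 6
min |a| on river = 3

3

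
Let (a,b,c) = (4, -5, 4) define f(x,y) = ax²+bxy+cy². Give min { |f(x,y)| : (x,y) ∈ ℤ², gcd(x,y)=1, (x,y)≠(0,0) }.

translate: b→3 (≡-5 mod 8), so (4,-5,4)→(4,3,3)
flip: (4,3,3)→(3,-3,4)
translate: b→3 (≡-3 mod 6), so (3,-3,4)→(3,3,4)
reduced (well bottom): (3,3,4) with a≤c, −a<b≤a
well minimum = a = 3

3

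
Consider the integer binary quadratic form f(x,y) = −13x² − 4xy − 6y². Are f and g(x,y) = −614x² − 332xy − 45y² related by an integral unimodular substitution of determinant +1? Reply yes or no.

D₁ = -296, D₂ = -296
f is negative-definite; reduce −f:
−f: flip: (13,4,6)→(6,-4,13)
−f: reduced (well bottom): (6,-4,13) with a≤c, −a<b≤a
flip sign back: reduced form of f is (-6,4,-13)
g is negative-definite; reduce −g:
−g: flip: (614,332,45)→(45,-332,614)
−g: translate: b→28 (≡-332 mod 90), so (45,-332,614)→(45,28,6)
−g: flip: (45,28,6)→(6,-28,45)
−g: translate: b→-4 (≡-28 mod 12), so (6,-28,45)→(6,-4,13)
−g: reduced (well bottom): (6,-4,13) with a≤c, −a<b≤a
flip sign back: reduced form of g is (-6,4,-13)
reduced forms (-6, 4, -13) vs (-6, 4, -13) ⇒ equivalent

yes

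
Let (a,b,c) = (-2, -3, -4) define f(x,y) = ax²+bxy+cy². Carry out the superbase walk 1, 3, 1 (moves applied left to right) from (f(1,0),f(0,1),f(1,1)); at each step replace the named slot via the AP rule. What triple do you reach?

start (-2,-4,-9) = (f(1,0),f(0,1),f(1,1))
replace slot 1: 2·((-4)+(-9)) − (-2) = -24 → (-24,-4,-9)
replace slot 3: 2·((-24)+(-4)) − (-9) = -47 → (-24,-4,-47)
replace slot 1: 2·((-4)+(-47)) − (-24) = -78 → (-78,-4,-47)

-78,-4,-47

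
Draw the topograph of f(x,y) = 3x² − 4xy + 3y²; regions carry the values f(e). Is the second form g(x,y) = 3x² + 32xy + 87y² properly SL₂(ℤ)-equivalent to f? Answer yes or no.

D₁ = -20, D₂ = -20
f: translate: b→2 (≡-4 mod 6), so (3,-4,3)→(3,2,2)
f: flip: (3,2,2)→(2,-2,3)
f: translate: b→2 (≡-2 mod 4), so (2,-2,3)→(2,2,3)
f: reduced (well bottom): (2,2,3) with a≤c, −a<b≤a
g: translate: b→2 (≡32 mod 6), so (3,32,87)→(3,2,2)
g: flip: (3,2,2)→(2,-2,3)
g: translate: b→2 (≡-2 mod 4), so (2,-2,3)→(2,2,3)
g: reduced (well bottom): (2,2,3) with a≤c, −a<b≤a
reduced forms (2, 2, 3) vs (2, 2, 3) ⇒ equivalent

yes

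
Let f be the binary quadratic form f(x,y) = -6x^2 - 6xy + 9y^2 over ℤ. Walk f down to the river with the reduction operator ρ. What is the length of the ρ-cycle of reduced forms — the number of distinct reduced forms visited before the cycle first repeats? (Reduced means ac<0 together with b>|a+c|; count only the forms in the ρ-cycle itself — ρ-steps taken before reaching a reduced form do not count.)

D = 252, ⌊√D⌋ = 15
descent: ρ → (9,6,-6)  [lands on river]
river: ρ → (-6,6,9)
river: ρ → (9,12,-3)
river: ρ → (-3,12,9)
ρ-cycle length = 4 (tail of 1 descent step not counted)

4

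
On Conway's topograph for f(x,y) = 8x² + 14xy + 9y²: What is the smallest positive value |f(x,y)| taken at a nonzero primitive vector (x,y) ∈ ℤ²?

translate: b→-2 (≡14 mod 16), so (8,14,9)→(8,-2,3)
flip: (8,-2,3)→(3,2,8)
reduced (well bottom): (3,2,8) with a≤c, −a<b≤a
well minimum = a = 3

3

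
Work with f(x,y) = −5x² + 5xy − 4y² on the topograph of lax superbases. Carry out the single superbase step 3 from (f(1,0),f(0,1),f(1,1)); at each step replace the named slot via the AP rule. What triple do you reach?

start (-5,-4,-4) = (f(1,0),f(0,1),f(1,1))
replace slot 3: 2·((-5)+(-4)) − (-4) = -14 → (-5,-4,-14)

-5,-4,-14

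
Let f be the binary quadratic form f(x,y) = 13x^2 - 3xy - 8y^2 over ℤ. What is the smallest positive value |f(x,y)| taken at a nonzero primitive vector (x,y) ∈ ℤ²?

descent: ρ → (-8,19,2)  [lands on river]
river: ρ → (2,17,-17)
river: ρ → (-17,17,2)
river: ρ → (2,19,-8)
river: ρ → (-8,13,8)
river: ρ → (8,19,-2)
river: ρ → (-2,17,17)
river: ρ → (17,17,-2)
river: ρ → (-2,19,8)
river: ρ → (8,13,-8)
closes: descent 1, river 10
min |a| on river = 2

2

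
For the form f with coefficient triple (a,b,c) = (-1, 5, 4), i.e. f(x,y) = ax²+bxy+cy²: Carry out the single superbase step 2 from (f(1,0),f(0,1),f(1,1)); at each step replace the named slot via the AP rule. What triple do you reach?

start (-1,4,8) = (f(1,0),f(0,1),f(1,1))
replace slot 2: 2·((-1)+8) − 4 = 10 → (-1,10,8)

-1,10,8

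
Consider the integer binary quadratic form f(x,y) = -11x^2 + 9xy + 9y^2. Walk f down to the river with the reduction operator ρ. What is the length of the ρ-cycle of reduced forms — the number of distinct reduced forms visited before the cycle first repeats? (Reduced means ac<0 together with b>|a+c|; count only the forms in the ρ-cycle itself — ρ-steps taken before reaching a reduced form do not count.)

D = 477, ⌊√D⌋ = 21
river: ρ → (9,9,-11)
river: ρ → (-11,13,7)
river: ρ → (7,15,-9)
river: ρ → (-9,21,1)
river: ρ → (1,21,-9)
river: ρ → (-9,15,7)
river: ρ → (7,13,-11)
river: ρ → (-11,9,9)
ρ-cycle length = 8 (tail of 0 descent steps not counted)

8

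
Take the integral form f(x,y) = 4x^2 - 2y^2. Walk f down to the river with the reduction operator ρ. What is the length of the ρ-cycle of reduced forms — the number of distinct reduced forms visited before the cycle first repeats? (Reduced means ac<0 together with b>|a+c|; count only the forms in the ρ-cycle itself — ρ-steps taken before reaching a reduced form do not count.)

D = 32, ⌊√D⌋ = 5
descent: ρ → (-2,4,2)  [lands on river]
river: ρ → (2,4,-2)
ρ-cycle length = 2 (tail of 1 descent step not counted)

2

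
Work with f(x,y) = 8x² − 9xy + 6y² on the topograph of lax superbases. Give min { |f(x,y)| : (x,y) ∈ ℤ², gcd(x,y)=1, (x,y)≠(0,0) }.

translate: b→7 (≡-9 mod 16), so (8,-9,6)→(8,7,5)
flip: (8,7,5)→(5,-7,8)
translate: b→3 (≡-7 mod 10), so (5,-7,8)→(5,3,6)
reduced (well bottom): (5,3,6) with a≤c, −a<b≤a
well minimum = a = 5

5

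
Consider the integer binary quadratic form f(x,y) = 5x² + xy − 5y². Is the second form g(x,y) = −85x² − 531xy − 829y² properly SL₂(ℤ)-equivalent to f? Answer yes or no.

D₁ = 101, D₂ = 101
river cycle of f (length 6): (-5, 9, 1), (1, 9, -5), (-5, 1, 5), (5, 9, -1), (-1, 9, 5), (5, 1, -5)
river cycle of g (length 6): (-1, 9, 5), (5, 1, -5), (-5, 9, 1), (1, 9, -5), (-5, 1, 5), (5, 9, -1)
cycles coincide ⇒ equivalent

yes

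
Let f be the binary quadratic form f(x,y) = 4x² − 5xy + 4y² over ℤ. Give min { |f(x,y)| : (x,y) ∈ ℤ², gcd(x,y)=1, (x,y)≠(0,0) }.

translate: b→3 (≡-5 mod 8), so (4,-5,4)→(4,3,3)
flip: (4,3,3)→(3,-3,4)
translate: b→3 (≡-3 mod 6), so (3,-3,4)→(3,3,4)
reduced (well bottom): (3,3,4) with a≤c, −a<b≤a
well minimum = a = 3

3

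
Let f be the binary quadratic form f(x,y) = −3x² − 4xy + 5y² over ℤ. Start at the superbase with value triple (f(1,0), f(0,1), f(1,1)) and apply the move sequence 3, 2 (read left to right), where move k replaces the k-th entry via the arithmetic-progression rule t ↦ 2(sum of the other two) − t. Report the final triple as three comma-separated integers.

start (-3,5,-2) = (f(1,0),f(0,1),f(1,1))
replace slot 3: 2·((-3)+5) − (-2) = 6 → (-3,5,6)
replace slot 2: 2·((-3)+6) − 5 = 1 → (-3,1,6)

-3,1,6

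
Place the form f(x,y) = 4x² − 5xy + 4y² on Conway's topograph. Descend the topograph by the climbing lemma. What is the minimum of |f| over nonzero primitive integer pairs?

translate: b→3 (≡-5 mod 8), so (4,-5,4)→(4,3,3)
flip: (4,3,3)→(3,-3,4)
translate: b→3 (≡-3 mod 6), so (3,-3,4)→(3,3,4)
reduced (well bottom): (3,3,4) with a≤c, −a<b≤a
well minimum = a = 3

3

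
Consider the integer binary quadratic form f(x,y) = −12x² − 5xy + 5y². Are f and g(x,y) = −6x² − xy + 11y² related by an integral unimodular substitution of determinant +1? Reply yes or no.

D₁ = 265, D₂ = 265
river cycle of f (length 18): (5, 15, -2), (-2, 13, 12), (12, 11, -3), (-3, 13, 8), (8, 3, -8), (-8, 13, 3), (3, 11, -12), (-12, 13, 2), (2, 15, -5), (-5, 15, 2), … (8 more)
river cycle of g (length 22): (-6, 11, 6), (6, 13, -4), (-4, 11, 9), (9, 7, -6), (-6, 5, 10), (10, 15, -1), (-1, 15, 10), (10, 5, -6), (-6, 7, 9), (9, 11, -4), … (12 more)
cycles differ ⇒ inequivalent

no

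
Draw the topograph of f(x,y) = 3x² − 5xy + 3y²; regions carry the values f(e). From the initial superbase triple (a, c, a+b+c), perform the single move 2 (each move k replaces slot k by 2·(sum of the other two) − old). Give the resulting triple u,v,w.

start (3,3,1) = (f(1,0),f(0,1),f(1,1))
replace slot 2: 2·(3+1) − 3 = 5 → (3,5,1)

3,5,1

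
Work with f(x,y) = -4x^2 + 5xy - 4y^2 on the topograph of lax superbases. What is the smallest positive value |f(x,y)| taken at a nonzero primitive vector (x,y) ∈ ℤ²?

translate: b→3 (≡-5 mod 8), so (4,-5,4)→(4,3,3)
flip: (4,3,3)→(3,-3,4)
translate: b→3 (≡-3 mod 6), so (3,-3,4)→(3,3,4)
reduced (well bottom): (3,3,4) with a≤c, −a<b≤a
well minimum |f| = |-3| = 3 (negative-definite)

3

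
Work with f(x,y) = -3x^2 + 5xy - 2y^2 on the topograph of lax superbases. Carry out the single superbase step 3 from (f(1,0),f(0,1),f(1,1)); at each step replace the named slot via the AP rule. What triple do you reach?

start (-3,-2,0) = (f(1,0),f(0,1),f(1,1))
replace slot 3: 2·((-3)+(-2)) − 0 = -10 → (-3,-2,-10)

-3,-2,-10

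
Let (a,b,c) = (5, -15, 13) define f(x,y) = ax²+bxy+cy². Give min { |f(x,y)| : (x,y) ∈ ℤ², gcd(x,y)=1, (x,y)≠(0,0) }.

translate: b→5 (≡-15 mod 10), so (5,-15,13)→(5,5,3)
flip: (5,5,3)→(3,-5,5)
translate: b→1 (≡-5 mod 6), so (3,-5,5)→(3,1,3)
reduced (well bottom): (3,1,3) with a≤c, −a<b≤a
well minimum = a = 3

3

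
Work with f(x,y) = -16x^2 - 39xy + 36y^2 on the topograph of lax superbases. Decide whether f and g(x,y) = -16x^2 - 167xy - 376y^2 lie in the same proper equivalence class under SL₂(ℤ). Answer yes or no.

D₁ = 3825, D₂ = 3825
river cycle of f (length 24): (36, 39, -16), (-16, 57, 9), (9, 51, -34), (-34, 17, 26), (26, 35, -25), (-25, 15, 36), (36, 57, -4), (-4, 55, 50), (50, 45, -9), (-9, 45, 50), … (14 more)
river cycle of g (length 24): (-16, 57, 9), (9, 51, -34), (-34, 17, 26), (26, 35, -25), (-25, 15, 36), (36, 57, -4), (-4, 55, 50), (50, 45, -9), (-9, 45, 50), (50, 55, -4), … (14 more)
cycles coincide ⇒ equivalent

yes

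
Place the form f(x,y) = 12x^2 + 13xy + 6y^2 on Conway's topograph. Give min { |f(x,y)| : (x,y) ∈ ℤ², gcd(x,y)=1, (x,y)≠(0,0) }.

translate: b→-11 (≡13 mod 24), so (12,13,6)→(12,-11,5)
flip: (12,-11,5)→(5,11,12)
translate: b→1 (≡11 mod 10), so (5,11,12)→(5,1,6)
reduced (well bottom): (5,1,6) with a≤c, −a<b≤a
well minimum = a = 5

5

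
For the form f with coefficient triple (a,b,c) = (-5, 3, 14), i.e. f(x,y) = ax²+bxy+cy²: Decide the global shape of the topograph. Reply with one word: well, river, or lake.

D = b²−4ac = 3² − 4·(-5)·14 = 289
D = 17² is a perfect square ⇒ form factors over ℤ ⇒ lakes

lake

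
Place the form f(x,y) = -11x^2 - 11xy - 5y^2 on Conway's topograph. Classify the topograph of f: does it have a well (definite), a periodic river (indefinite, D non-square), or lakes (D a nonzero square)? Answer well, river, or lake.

D = b²−4ac = (-11)² − 4·(-11)·(-5) = -99
D < 0 ⇒ definite ⇒ every region one sign ⇒ single well

well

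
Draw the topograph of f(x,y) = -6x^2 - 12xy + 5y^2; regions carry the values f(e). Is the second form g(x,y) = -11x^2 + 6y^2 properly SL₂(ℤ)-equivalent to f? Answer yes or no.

D₁ = 264, D₂ = 264
river cycle of f (length 6): (5, 12, -6), (-6, 12, 5), (5, 8, -10), (-10, 12, 3), (3, 12, -10), (-10, 8, 5)
river cycle of g (length 6): (6, 12, -5), (-5, 8, 10), (10, 12, -3), (-3, 12, 10), (10, 8, -5), (-5, 12, 6)
cycles differ ⇒ inequivalent

no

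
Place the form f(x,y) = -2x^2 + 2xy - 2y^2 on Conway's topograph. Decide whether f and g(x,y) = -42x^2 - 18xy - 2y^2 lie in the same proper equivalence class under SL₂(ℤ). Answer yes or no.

D₁ = -12, D₂ = -12
f is negative-definite; reduce −f:
−f: translate: b→2 (≡-2 mod 4), so (2,-2,2)→(2,2,2)
−f: reduced (well bottom): (2,2,2) with a≤c, −a<b≤a
flip sign back: reduced form of f is (-2,-2,-2)
g is negative-definite; reduce −g:
−g: flip: (42,18,2)→(2,-18,42)
−g: translate: b→2 (≡-18 mod 4), so (2,-18,42)→(2,2,2)
−g: reduced (well bottom): (2,2,2) with a≤c, −a<b≤a
flip sign back: reduced form of g is (-2,-2,-2)
reduced forms (-2, -2, -2) vs (-2, -2, -2) ⇒ equivalent

yes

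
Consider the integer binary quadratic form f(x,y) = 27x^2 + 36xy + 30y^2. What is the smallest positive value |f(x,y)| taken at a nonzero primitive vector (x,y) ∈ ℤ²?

translate: b→-18 (≡36 mod 54), so (27,36,30)→(27,-18,21)
flip: (27,-18,21)→(21,18,27)
reduced (well bottom): (21,18,27) with a≤c, −a<b≤a
well minimum = a = 21

21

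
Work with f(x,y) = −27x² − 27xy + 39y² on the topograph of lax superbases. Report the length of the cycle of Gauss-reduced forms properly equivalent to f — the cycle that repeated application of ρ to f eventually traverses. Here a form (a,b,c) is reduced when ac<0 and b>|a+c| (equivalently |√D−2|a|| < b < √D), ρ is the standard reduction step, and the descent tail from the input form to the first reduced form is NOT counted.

D = 4941, ⌊√D⌋ = 70
descent: ρ → (39,27,-27)  [lands on river]
river: ρ → (-27,27,39)
river: ρ → (39,51,-15)
river: ρ → (-15,69,3)
river: ρ → (3,69,-15)
river: ρ → (-15,51,39)
ρ-cycle length = 6 (tail of 1 descent step not counted)

6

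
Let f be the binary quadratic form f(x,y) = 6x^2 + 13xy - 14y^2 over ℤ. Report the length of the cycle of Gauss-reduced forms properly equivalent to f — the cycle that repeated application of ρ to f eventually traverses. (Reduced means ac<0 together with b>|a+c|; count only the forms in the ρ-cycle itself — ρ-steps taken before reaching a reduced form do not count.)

D = 505, ⌊√D⌋ = 22
river: ρ → (-14,15,5)
river: ρ → (5,15,-14)
river: ρ → (-14,13,6)
river: ρ → (6,11,-16)
river: ρ → (-16,21,1)
river: ρ → (1,21,-16)
river: ρ → (-16,11,6)
river: ρ → (6,13,-14)
ρ-cycle length = 8 (tail of 0 descent steps not counted)

8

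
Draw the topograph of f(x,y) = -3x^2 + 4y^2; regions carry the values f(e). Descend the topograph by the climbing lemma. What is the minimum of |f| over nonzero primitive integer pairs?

descent: ρ → (4,0,-3)
descent: ρ → (-3,6,1)  [lands on river]
river: ρ → (1,6,-3)
closes: descent 2, river 2
min |a| on river = 1

1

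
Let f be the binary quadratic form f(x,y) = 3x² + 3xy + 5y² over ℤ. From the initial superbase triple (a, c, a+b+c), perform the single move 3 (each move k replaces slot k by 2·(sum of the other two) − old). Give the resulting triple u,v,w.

start (3,5,11) = (f(1,0),f(0,1),f(1,1))
replace slot 3: 2·(3+5) − 11 = 5 → (3,5,5)

3,5,5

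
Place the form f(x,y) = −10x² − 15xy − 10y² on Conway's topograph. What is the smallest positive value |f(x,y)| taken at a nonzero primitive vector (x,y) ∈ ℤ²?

translate: b→-5 (≡15 mod 20), so (10,15,10)→(10,-5,5)
flip: (10,-5,5)→(5,5,10)
reduced (well bottom): (5,5,10) with a≤c, −a<b≤a
well minimum |f| = |-5| = 5 (negative-definite)

5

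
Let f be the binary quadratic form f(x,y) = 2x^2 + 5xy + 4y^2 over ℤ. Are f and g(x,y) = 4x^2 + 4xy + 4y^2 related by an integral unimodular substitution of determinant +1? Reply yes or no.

D₁ = -7, D₂ = -48
discriminants differ ⇒ not SL₂(ℤ)-equivalent

no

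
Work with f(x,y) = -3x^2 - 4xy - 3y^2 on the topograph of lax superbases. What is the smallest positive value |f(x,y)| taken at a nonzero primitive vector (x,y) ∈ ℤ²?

translate: b→-2 (≡4 mod 6), so (3,4,3)→(3,-2,2)
flip: (3,-2,2)→(2,2,3)
reduced (well bottom): (2,2,3) with a≤c, −a<b≤a
well minimum |f| = |-2| = 2 (negative-definite)

2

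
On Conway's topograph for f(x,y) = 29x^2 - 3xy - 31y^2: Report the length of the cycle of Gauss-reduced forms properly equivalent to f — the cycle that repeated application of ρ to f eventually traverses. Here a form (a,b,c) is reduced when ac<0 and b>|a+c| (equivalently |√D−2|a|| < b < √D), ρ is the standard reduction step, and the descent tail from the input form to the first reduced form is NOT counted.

D = 3605, ⌊√D⌋ = 60
descent: ρ → (-31,3,29)  [lands on river]
river: ρ → (29,55,-5)
river: ρ → (-5,55,29)
river: ρ → (29,3,-31)
river: ρ → (-31,59,1)
river: ρ → (1,59,-31)
ρ-cycle length = 6 (tail of 1 descent step not counted)

6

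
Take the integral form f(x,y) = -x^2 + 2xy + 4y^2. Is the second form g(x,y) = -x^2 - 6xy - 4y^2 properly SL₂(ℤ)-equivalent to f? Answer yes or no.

D₁ = 20, D₂ = 20
river cycle of f (length 2): (-1, 4, 1), (1, 4, -1)
river cycle of g (length 2): (1, 4, -1), (-1, 4, 1)
cycles coincide ⇒ equivalent

yes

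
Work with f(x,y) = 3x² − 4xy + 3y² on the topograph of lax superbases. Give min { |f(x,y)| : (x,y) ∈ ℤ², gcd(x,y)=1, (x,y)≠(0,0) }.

translate: b→2 (≡-4 mod 6), so (3,-4,3)→(3,2,2)
flip: (3,2,2)→(2,-2,3)
translate: b→2 (≡-2 mod 4), so (2,-2,3)→(2,2,3)
reduced (well bottom): (2,2,3) with a≤c, −a<b≤a
well minimum = a = 2

2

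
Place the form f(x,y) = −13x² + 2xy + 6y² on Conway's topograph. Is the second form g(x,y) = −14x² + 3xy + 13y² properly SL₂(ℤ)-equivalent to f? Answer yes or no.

D₁ = 316, D₂ = 737
discriminants differ ⇒ not SL₂(ℤ)-equivalent

no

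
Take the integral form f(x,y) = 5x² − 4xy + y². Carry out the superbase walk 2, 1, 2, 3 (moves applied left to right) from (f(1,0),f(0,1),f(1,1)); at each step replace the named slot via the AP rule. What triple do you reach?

start (5,1,2) = (f(1,0),f(0,1),f(1,1))
replace slot 2: 2·(5+2) − 1 = 13 → (5,13,2)
replace slot 1: 2·(13+2) − 5 = 25 → (25,13,2)
replace slot 2: 2·(25+2) − 13 = 41 → (25,41,2)
replace slot 3: 2·(25+41) − 2 = 130 → (25,41,130)

25,41,130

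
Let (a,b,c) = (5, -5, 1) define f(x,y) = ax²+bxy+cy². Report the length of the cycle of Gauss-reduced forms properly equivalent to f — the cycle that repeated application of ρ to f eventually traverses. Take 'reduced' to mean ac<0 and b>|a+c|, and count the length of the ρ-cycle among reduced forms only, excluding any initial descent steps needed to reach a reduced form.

D = 5, ⌊√D⌋ = 2
descent: ρ → (1,1,-1)  [lands on river]
river: ρ → (-1,1,1)
ρ-cycle length = 2 (tail of 1 descent step not counted)

2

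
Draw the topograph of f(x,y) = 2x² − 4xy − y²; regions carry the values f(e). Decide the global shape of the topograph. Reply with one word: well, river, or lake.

D = b²−4ac = (-4)² − 4·2·(-1) = 24
D > 0 non-square ⇒ indefinite ⇒ periodic river

river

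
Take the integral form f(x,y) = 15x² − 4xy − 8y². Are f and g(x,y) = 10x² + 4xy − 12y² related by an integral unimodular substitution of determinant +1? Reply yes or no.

D₁ = 496, D₂ = 496
river cycle of f (length 16): (-8, 20, 3), (3, 22, -1), (-1, 22, 3), (3, 20, -8), (-8, 12, 11), (11, 10, -9), (-9, 8, 12), (12, 16, -5), (-5, 14, 15), (15, 16, -4), … (6 more)
river cycle of g (length 8): (-12, 20, 2), (2, 20, -12), (-12, 4, 10), (10, 16, -6), (-6, 20, 4), (4, 20, -6), (-6, 16, 10), (10, 4, -12)
cycles differ ⇒ inequivalent

no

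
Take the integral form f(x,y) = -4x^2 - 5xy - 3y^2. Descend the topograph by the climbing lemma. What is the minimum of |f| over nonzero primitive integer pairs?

translate: b→-3 (≡5 mod 8), so (4,5,3)→(4,-3,2)
flip: (4,-3,2)→(2,3,4)
translate: b→-1 (≡3 mod 4), so (2,3,4)→(2,-1,3)
reduced (well bottom): (2,-1,3) with a≤c, −a<b≤a
well minimum |f| = |-2| = 2 (negative-definite)

2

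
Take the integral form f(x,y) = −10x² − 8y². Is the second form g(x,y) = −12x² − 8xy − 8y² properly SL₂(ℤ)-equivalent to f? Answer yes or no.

D₁ = -320, D₂ = -320
f is negative-definite; reduce −f:
−f: flip: (10,0,8)→(8,0,10)
−f: reduced (well bottom): (8,0,10) with a≤c, −a<b≤a
flip sign back: reduced form of f is (-8,0,-10)
g is negative-definite; reduce −g:
−g: flip: (12,8,8)→(8,-8,12)
−g: translate: b→8 (≡-8 mod 16), so (8,-8,12)→(8,8,12)
−g: reduced (well bottom): (8,8,12) with a≤c, −a<b≤a
flip sign back: reduced form of g is (-8,-8,-12)
reduced forms (-8, 0, -10) vs (-8, -8, -12) ⇒ inequivalent

no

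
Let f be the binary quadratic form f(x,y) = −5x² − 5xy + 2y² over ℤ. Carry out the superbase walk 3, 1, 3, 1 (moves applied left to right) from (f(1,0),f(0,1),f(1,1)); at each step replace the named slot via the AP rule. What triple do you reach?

start (-5,2,-8) = (f(1,0),f(0,1),f(1,1))
replace slot 3: 2·((-5)+2) − (-8) = 2 → (-5,2,2)
replace slot 1: 2·(2+2) − (-5) = 13 → (13,2,2)
replace slot 3: 2·(13+2) − 2 = 28 → (13,2,28)
replace slot 1: 2·(2+28) − 13 = 47 → (47,2,28)

47,2,28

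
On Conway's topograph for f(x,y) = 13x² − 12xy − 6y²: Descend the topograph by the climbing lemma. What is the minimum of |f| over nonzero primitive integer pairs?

descent: ρ → (-6,12,13)  [lands on river]
river: ρ → (13,14,-5)
river: ρ → (-5,16,10)
river: ρ → (10,4,-11)
river: ρ → (-11,18,3)
river: ρ → (3,18,-11)
river: ρ → (-11,4,10)
river: ρ → (10,16,-5)
river: ρ → (-5,14,13)
river: ρ → (13,12,-6)
closes: descent 1, river 10
min |a| on river = 3

3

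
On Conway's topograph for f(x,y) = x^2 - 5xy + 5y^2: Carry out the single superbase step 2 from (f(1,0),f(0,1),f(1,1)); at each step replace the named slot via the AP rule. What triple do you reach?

start (1,5,1) = (f(1,0),f(0,1),f(1,1))
replace slot 2: 2·(1+1) − 5 = -1 → (1,-1,1)

1,-1,1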